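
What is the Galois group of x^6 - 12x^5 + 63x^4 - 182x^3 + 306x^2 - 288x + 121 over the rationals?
PGL(2,5) (also written S5(6))

The polynomial f is an irreducible sextic over Q, so G = Gal(f/Q) is one of the 16 transitive subgroups 6T1, ..., 6T16 of S_6. The discriminant of f is -16003008, which is not a perfect square, so G is not contained in A_6. The transitive groups of degree 6 not contained in A_6 are: C_6 (6T1, order 6), S_3 (6T2, order 6), D_6 (6T3, order 12), C_3 x S_3 (6T5, order 18), A_4 x C_2 (6T6, order 24), S_4 (6T8, order 24), S_3 x S_3 (6T9, order 36), S_4 x C_2 (6T11, order 48), (S_3 x S_3) : C_2 (6T13, order 72), PGL(2,5) (6T14, order 120), S_6 (6T16, order 720). By Dedekind's theorem, for a prime p not dividing disc(f) the degrees of the irreducible factors of f mod p form the cycle type of an element of G. Factoring f modulo the 21 such primes p <= 89 (skipping 2, 3, 7, which divide the discriminant), each new pattern first appears at: mod 5: f = (x^6 + 3x^5 + 3x^4 + 3x^3 + x^2 + 2x + 1), pattern 6; mod 11: f = (x)(x^5 + 10x^4 + 8x^3 + 5x^2 + 9x + 9), pattern 5+1; mod 13: f = (x + 6)(x + 10)(x^4 + 11x^3 + 9x^2 + 2x + 7), pattern 4+1+1; mod 23: f = (x + 14)(x + 18)(x^2 + 11x + 14)(x^2 + 14x + 16), pattern 2+2+1+1; mod 43: f = (x^3 + 13x^2 + 20x + 27)(x^3 + 18x^2 + 24x + 22), pattern 3+3; mod 61: f = (x^2 + 10x + 35)(x^2 + 14x + 41)(x^2 + 25x + 40), pattern 2+2+2. No other pattern occurs in this range, so the set of observed cycle types is {6, 5+1, 4+1+1, 2+2+1+1, 3+3, 2+2+2}. The candidates containing elements of all these cycle types are PGL(2,5) (6T14) of order 120, S_6 (6T16) of order 720; the others are excluded. The observed types are precisely the cycle types that occur in PGL(2,5) (6T14) (apart from the identity). Each of the other remaining candidates has further cycle types, and by the Chebotarev density theorem the matching factorization patterns would occur for a proportion of primes equal to their share of the group: S_6 (6T16) additionally contains elements of type 4+2, 3+2+1, 3+1+1+1, 2+1+1+1+1 (265 of its 720 elements, about 37% of primes). None of the 21 primes tested shows any such pattern (for each of these groups the chance of that is below 10^-4), which rules them out. Hence G = PGL(2,5) (6T14), of order 120.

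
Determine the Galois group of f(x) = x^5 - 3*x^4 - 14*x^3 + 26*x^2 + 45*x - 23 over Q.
The polynomial f is an irreducible quintic over Q, so G = Gal(f/Q) is a transitive subgroup of S_5: one of C_5 (5T1, order 5), D_5 (5T2, order 10), F_20 (5T3, order 20), A_5 (5T4, order 60) or S_5 (5T5, order 120). The discriminant of f is 15352201216 = 123904^2, a perfect square, so G is contained in A_5. The transitive groups of degree 5 contained in A_5 are: C_5 (5T1, order 5), D_5 (5T2, order 10), A_5 (5T4, order 60). By Dedekind's theorem, for a prime p not dividing disc(f) the degrees of the irreducible factors of f mod p form the cycle type of an element of G. Factoring f modulo the 14 such primes p <= 53 (skipping 2, 11, which divide the discriminant), each new pattern first appears at: mod 3: f = (x^5 + x^3 + 2x^2 + 1), pattern 5; mod 23: f = (x)(x + 2)(x + 10)(x + 14)(x + 17), pattern 1+1+1+1+1. No other pattern occurs in this range, so the set of observed cycle types is {5, 1+1+1+1+1}. The candidates containing elements of all these cycle types are C_5 (5T1) of order 5, D_5 (5T2) of order 10, A_5 (5T4) of order 60; the others are excluded. The observed types are precisely the cycle types that occur in C_5 (5T1). Each of the other remaining candidates has further cycle types, and by the Chebotarev density theorem the matching factorization patterns would occur for a proportion of primes equal to their share of the group: D_5 (5T2) additionally contains elements of type 2+2+1 (5 of its 10 elements, about 50% of primes); A_5 (5T4) additionally contains elements of type 3+1+1, 2+2+1 (35 of its 60 elements, about 58% of primes). None of the 14 primes tested shows any such pattern (for each of these groups the chance of that is below 10^-4), which rules them out. Hence G = C_5 (5T1), of order 5.

5T1: C_5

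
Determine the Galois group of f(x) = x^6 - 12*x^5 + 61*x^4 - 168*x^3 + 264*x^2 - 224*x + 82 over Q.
S_4 x C_2

The polynomial f is an irreducible sextic over Q, so G = Gal(f/Q) is one of the 16 transitive subgroups 6T1, ..., 6T16 of S_6. The discriminant of f is -1722368, which is not a perfect square, so G is not contained in A_6. The transitive groups of degree 6 not contained in A_6 are: C_6 (6T1, order 6), S_3 (6T2, order 6), D_6 (6T3, order 12), C_3 x S_3 (6T5, order 18), A_4 x C_2 (6T6, order 24), S_4 (6T8, order 24), S_3 x S_3 (6T9, order 36), S_4 x C_2 (6T11, order 48), (S_3 x S_3) : C_2 (6T13, order 72), PGL(2,5) (6T14, order 120), S_6 (6T16, order 720). By Dedekind's theorem, for a prime p not dividing disc(f) the degrees of the irreducible factors of f mod p form the cycle type of an element of G. Factoring f modulo the 29 such primes p <= 127 (skipping 2, 29, which divide the discriminant), each new pattern first appears at: mod 3: f = (x^3 + x^2 + 2)(x^3 + 2x^2 + 2x + 2), pattern 3+3; mod 5: f = (x^6 + 3x^5 + x^4 + 2x^3 + 4x^2 + x + 2), pattern 6; mod 7: f = (x + 1)(x + 2)(x^4 + 6x^3 + 6x^2 + 5x + 6), pattern 4+1+1; mod 17: f = (x + 3)(x + 10)(x^2 + 11x + 6)(x^2 + 15x + 15), pattern 2+2+1+1; mod 23: f = (x^2 + 6x + 21)(x^2 + 9x + 15)(x^2 + 19x + 8), pattern 2+2+2; mod 67: f = (x^2 + 63x + 18)(x^4 + 59x^3 + 11x^2 + 20x + 12), pattern 4+2; mod 127: f = (x + 38)(x + 58)(x + 65)(x + 85)(x^2 + 123x + 125), pattern 2+1+1+1+1. No other pattern occurs in this range, so the set of observed cycle types is {3+3, 6, 4+1+1, 2+2+1+1, 2+2+2, 4+2, 2+1+1+1+1}. The candidates containing elements of all these cycle types are S_4 x C_2 (6T11) of order 48, S_6 (6T16) of order 720; the others are excluded. The observed types are precisely the cycle types that occur in S_4 x C_2 (6T11) (apart from the identity). Each of the other remaining candidates has further cycle types, and by the Chebotarev density theorem the matching factorization patterns would occur for a proportion of primes equal to their share of the group: S_6 (6T16) additionally contains elements of type 5+1, 3+2+1, 3+1+1+1 (304 of its 720 elements, about 42% of primes). None of the 29 primes tested shows any such pattern (for each of these groups the chance of that is below 10^-4), which rules them out. Hence G = S_4 x C_2 (6T11), of order 48.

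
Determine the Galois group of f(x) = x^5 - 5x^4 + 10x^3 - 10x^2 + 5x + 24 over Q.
The polynomial f is an irreducible quintic over Q, so G = Gal(f/Q) is a transitive subgroup of S_5: one of C_5 (5T1, order 5), D_5 (5T2, order 10), F_20 (5T3, order 20), A_5 (5T4, order 60) or S_5 (5T5, order 120). The discriminant of f is 1220703125, which is not a perfect square, so G is not contained in A_5. The transitive groups of degree 5 not contained in A_5 are: F_20 (5T3, order 20), S_5 (5T5, order 120). By Dedekind's theorem, for a prime p not dividing disc(f) the degrees of the irreducible factors of f mod p form the cycle type of an element of G. Factoring f modulo the 18 such primes p <= 67 (skipping 5, which divides the discriminant), each new pattern first appears at: mod 2: f = (x)(x^4 + x^3 + 1), pattern 4+1; mod 11: f = (x^5 + 6x^4 + 10x^3 + x^2 + 5x + 2), pattern 5; mod 19: f = (x + 16)(x^2 + 8x + 14)(x^2 + 9x + 13), pattern 2+2+1; mod 31: f = (x + 4)(x + 8)(x + 9)(x + 17)(x + 19), pattern 1+1+1+1+1. No other pattern occurs in this range, so the set of observed cycle types is {4+1, 5, 2+2+1, 1+1+1+1+1}. The candidates containing elements of all these cycle types are F_20 (5T3) of order 20, S_5 (5T5) of order 120; the others are excluded. The observed types are precisely the cycle types that occur in F_20 (5T3). Each of the other remaining candidates has further cycle types, and by the Chebotarev density theorem the matching factorization patterns would occur for a proportion of primes equal to their share of the group: S_5 (5T5) additionally contains elements of type 3+2, 3+1+1, 2+1+1+1 (50 of its 120 elements, about 42% of primes). None of the 18 primes tested shows any such pattern (for each of these groups the chance of that is below 10^-4), which rules them out. Hence G = F_20 (5T3), of order 20.

5T3: F_20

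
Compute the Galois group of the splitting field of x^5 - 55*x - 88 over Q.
The polynomial f is an irreducible quintic over Q, so G = Gal(f/Q) is a transitive subgroup of S_5: one of C_5 (5T1, order 5), D_5 (5T2, order 10), F_20 (5T3, order 20), A_5 (5T4, order 60) or S_5 (5T5, order 120). The discriminant of f is 58564000000 = 242000^2, a perfect square, so G is contained in A_5. The transitive groups of degree 5 contained in A_5 are: C_5 (5T1, order 5), D_5 (5T2, order 10), A_5 (5T4, order 60). By Dedekind's theorem, for a prime p not dividing disc(f) the degrees of the irreducible factors of f mod p form the cycle type of an element of G. Factoring f modulo the 3 such primes p <= 13 (skipping 2, 5, 11, which divide the discriminant), each new pattern first appears at: mod 3: f = (x^5 + 2x + 2), pattern 5; mod 13: f = (x + 5)(x + 7)(x^3 + x^2 + 5x + 9), pattern 3+1+1. No other pattern occurs in this range, so the set of observed cycle types is {5, 3+1+1}. Among the candidates above, the only group containing elements of all these cycle types is A_5 (5T4) — each of C_5 (5T1), D_5 (5T2) lacks at least one of them. Hence G = A_5 (5T4), of order 60.

A_5 (order 60)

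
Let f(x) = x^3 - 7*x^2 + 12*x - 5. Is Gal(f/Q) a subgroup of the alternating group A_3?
The polynomial is irreducible of degree 3 over Q. Its discriminant is 169 = 13^2, a perfect square. A Galois group lies in the alternating group exactly when the discriminant is a square in Q, so the Galois group (C_3) is contained in A_3.

Yes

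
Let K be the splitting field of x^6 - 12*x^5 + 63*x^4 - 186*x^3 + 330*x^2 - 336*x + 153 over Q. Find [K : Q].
120

The degree of the splitting field over Q equals the order of the Galois group, so first determine the group. The polynomial f is an irreducible sextic over Q, so G = Gal(f/Q) is one of the 16 transitive subgroups 6T1, ..., 6T16 of S_6. The discriminant of f is -16003008, which is not a perfect square, so G is not contained in A_6. The transitive groups of degree 6 not contained in A_6 are: C_6 (6T1, order 6), S_3 (6T2, order 6), D_6 (6T3, order 12), C_3 x S_3 (6T5, order 18), A_4 x C_2 (6T6, order 24), S_4 (6T8, order 24), S_3 x S_3 (6T9, order 36), S_4 x C_2 (6T11, order 48), (S_3 x S_3) : C_2 (6T13, order 72), PGL(2,5) (6T14, order 120), S_6 (6T16, order 720). By Dedekind's theorem, for a prime p not dividing disc(f) the degrees of the irreducible factors of f mod p form the cycle type of an element of G. Factoring f modulo the 21 such primes p <= 89 (skipping 2, 3, 7, which divide the discriminant), each new pattern first appears at: mod 5: f = (x^6 + 3x^5 + 3x^4 + 4x^3 + 4x + 3), pattern 6; mod 11: f = (x + 7)(x^5 + 3x^4 + 9x^3 + 4x^2 + 5x + 3), pattern 5+1; mod 13: f = (x + 3)(x + 12)(x^4 + 12x^3 + 3x^2 + 1), pattern 4+1+1; mod 23: f = (x + 1)(x + 5)(x^2 + x + 19)(x^2 + 4x + 5), pattern 2+2+1+1; mod 43: f = (x^3 + 13x^2 + x + 3)(x^3 + 18x^2 + 8), pattern 3+3; mod 61: f = (x^2 + 28x + 34)(x^2 + 39x + 52)(x^2 + 43x + 30), pattern 2+2+2. No other pattern occurs in this range, so the set of observed cycle types is {6, 5+1, 4+1+1, 2+2+1+1, 3+3, 2+2+2}. The candidates containing elements of all these cycle types are PGL(2,5) (6T14) of order 120, S_6 (6T16) of order 720; the others are excluded. The observed types are precisely the cycle types that occur in PGL(2,5) (6T14) (apart from the identity). Each of the other remaining candidates has further cycle types, and by the Chebotarev density theorem the matching factorization patterns would occur for a proportion of primes equal to their share of the group: S_6 (6T16) additionally contains elements of type 4+2, 3+2+1, 3+1+1+1, 2+1+1+1+1 (265 of its 720 elements, about 37% of primes). None of the 21 primes tested shows any such pattern (for each of these groups the chance of that is below 10^-4), which rules them out. Hence G = PGL(2,5) (6T14), of order 120. The Galois group PGL(2,5) (6T14) has order 120, so the splitting field has degree 120 over Q.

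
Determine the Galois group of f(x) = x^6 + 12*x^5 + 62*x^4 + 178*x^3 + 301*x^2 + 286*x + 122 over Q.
The polynomial f is an irreducible sextic over Q, so G = Gal(f/Q) is one of the 16 transitive subgroups 6T1, ..., 6T16 of S_6. The discriminant of f is -187648, which is not a perfect square, so G is not contained in A_6. The transitive groups of degree 6 not contained in A_6 are: C_6 (6T1, order 6), S_3 (6T2, order 6), D_6 (6T3, order 12), C_3 x S_3 (6T5, order 18), A_4 x C_2 (6T6, order 24), S_4 (6T8, order 24), S_3 x S_3 (6T9, order 36), S_4 x C_2 (6T11, order 48), (S_3 x S_3) : C_2 (6T13, order 72), PGL(2,5) (6T14, order 120), S_6 (6T16, order 720). By Dedekind's theorem, for a prime p not dividing disc(f) the degrees of the irreducible factors of f mod p form the cycle type of an element of G. Factoring f modulo the 29 such primes p <= 113 (skipping 2, which divides the discriminant), each new pattern first appears at: mod 3: f = (x^6 + 2x^4 + x^3 + x^2 + x + 2), pattern 6; mod 5: f = (x + 1)(x^2 + 3)(x^3 + x^2 + 3x + 4), pattern 3+2+1; mod 7: f = (x^2 + 3x + 1)(x^4 + 2x^3 + 6x^2 + 4x + 3), pattern 4+2; mod 17: f = (x^3 + 6x^2 + 13x + 7)(x^3 + 6x^2 + 13x + 15), pattern 3+3; mod 19: f = (x^2 + x + 10)(x^2 + 14x + 12)(x^2 + 16x + 14), pattern 2+2+2; mod 37: f = (x + 23)(x + 36)(x^2 + 7x + 20)(x^2 + 20x + 34), pattern 2+2+1+1; mod 41: f = (x + 4)(x + 19)(x + 24)(x^3 + 6x^2 + 13x + 2), pattern 3+1+1+1; mod 113: f = (x + 13)(x + 23)(x + 25)(x + 81)(x^2 + 96x + 65), pattern 2+1+1+1+1. No other pattern occurs in this range, so the set of observed cycle types is {6, 3+2+1, 4+2, 3+3, 2+2+2, 2+2+1+1, 3+1+1+1, 2+1+1+1+1}. The candidates containing elements of all these cycle types are (S_3 x S_3) : C_2 (6T13) of order 72, S_6 (6T16) of order 720; the others are excluded. The observed types are precisely the cycle types that occur in (S_3 x S_3) : C_2 (6T13) (apart from the identity). Each of the other remaining candidates has further cycle types, and by the Chebotarev density theorem the matching factorization patterns would occur for a proportion of primes equal to their share of the group: S_6 (6T16) additionally contains elements of type 5+1, 4+1+1 (234 of its 720 elements, about 32% of primes). None of the 29 primes tested shows any such pattern (for each of these groups the chance of that is below 10^-4), which rules them out. Hence G = (S_3 x S_3) : C_2 (6T13), of order 72.

(S_3 x S_3) : C_2 (also written G72)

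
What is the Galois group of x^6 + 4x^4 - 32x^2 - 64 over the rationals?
A_4 (also written A4)

The polynomial f is an irreducible sextic over Q, so G = Gal(f/Q) is one of the 16 transitive subgroups 6T1, ..., 6T16 of S_6. The discriminant of f is 164995463643136 = 12845056^2, a perfect square, so G is contained in A_6. The transitive groups of degree 6 contained in A_6 are: A_4 (6T4, order 12), S_4 (6T7, order 24), (C_3 x C_3) : C_4 (6T10, order 36), PSL(2,5) (6T12, order 60), A_6 (6T15, order 360). By Dedekind's theorem, for a prime p not dividing disc(f) the degrees of the irreducible factors of f mod p form the cycle type of an element of G. Factoring f modulo the 33 such primes p <= 149 (skipping 2, 7, which divide the discriminant), each new pattern first appears at: mod 3: f = (x^3 + 2x + 1)(x^3 + 2x + 2), pattern 3+3; mod 13: f = (x + 1)(x + 12)(x^2 + 7)(x^2 + 11), pattern 2+2+1+1. No other pattern occurs in this range, so the set of observed cycle types is {3+3, 2+2+1+1}. The candidates containing elements of all these cycle types are A_4 (6T4) of order 12, S_4 (6T7) of order 24, (C_3 x C_3) : C_4 (6T10) of order 36, PSL(2,5) (6T12) of order 60, A_6 (6T15) of order 360; the others are excluded. The observed types are precisely the cycle types that occur in A_4 (6T4) (apart from the identity). Each of the other remaining candidates has further cycle types, and by the Chebotarev density theorem the matching factorization patterns would occur for a proportion of primes equal to their share of the group: S_4 (6T7) additionally contains elements of type 4+2 (6 of its 24 elements, about 25% of primes); (C_3 x C_3) : C_4 (6T10) additionally contains elements of type 4+2, 3+1+1+1 (22 of its 36 elements, about 61% of primes); PSL(2,5) (6T12) additionally contains elements of type 5+1 (24 of its 60 elements, about 40% of primes); A_6 (6T15) additionally contains elements of type 5+1, 4+2, 3+1+1+1 (274 of its 360 elements, about 76% of primes). None of the 33 primes tested shows any such pattern (for each of these groups the chance of that is below 10^-4), which rules them out. Hence G = A_4 (6T4), of order 12.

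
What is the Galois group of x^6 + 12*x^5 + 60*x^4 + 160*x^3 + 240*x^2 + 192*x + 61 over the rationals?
D_6 (also written D6)

The polynomial f is an irreducible sextic over Q, so G = Gal(f/Q) is one of the 16 transitive subgroups 6T1, ..., 6T16 of S_6. The discriminant of f is 11337408, which is not a perfect square, so G is not contained in A_6. The transitive groups of degree 6 not contained in A_6 are: C_6 (6T1, order 6), S_3 (6T2, order 6), D_6 (6T3, order 12), C_3 x S_3 (6T5, order 18), A_4 x C_2 (6T6, order 24), S_4 (6T8, order 24), S_3 x S_3 (6T9, order 36), S_4 x C_2 (6T11, order 48), (S_3 x S_3) : C_2 (6T13, order 72), PGL(2,5) (6T14, order 120), S_6 (6T16, order 720). By Dedekind's theorem, for a prime p not dividing disc(f) the degrees of the irreducible factors of f mod p form the cycle type of an element of G. Factoring f modulo the 79 such primes p <= 419 (skipping 2, 3, which divide the discriminant), each new pattern first appears at: mod 5: f = (x^2 + x + 1)(x^2 + 2x + 3)(x^2 + 4x + 2), pattern 2+2+2; mod 7: f = (x^6 + 5x^5 + 4x^4 + 6x^3 + 2x^2 + 3x + 5), pattern 6; mod 11: f = (x + 5)(x + 10)(x^2 + x + 7)(x^2 + 7x + 8), pattern 2+2+1+1; mod 13: f = (x^3 + 6x^2 + 12x + 4)(x^3 + 6x^2 + 12x + 12), pattern 3+3; mod 61: f = (x)(x + 4)(x + 28)(x + 30)(x + 35)(x + 37), pattern 1+1+1+1+1+1. No other pattern occurs in this range, so the set of observed cycle types is {2+2+2, 6, 2+2+1+1, 3+3, 1+1+1+1+1+1}. The candidates containing elements of all these cycle types are D_6 (6T3) of order 12, A_4 x C_2 (6T6) of order 24, S_3 x S_3 (6T9) of order 36, S_4 x C_2 (6T11) of order 48, (S_3 x S_3) : C_2 (6T13) of order 72, PGL(2,5) (6T14) of order 120, S_6 (6T16) of order 720; the others are excluded. The observed types are precisely the cycle types that occur in D_6 (6T3). Each of the other remaining candidates has further cycle types, and by the Chebotarev density theorem the matching factorization patterns would occur for a proportion of primes equal to their share of the group: A_4 x C_2 (6T6) additionally contains elements of type 2+1+1+1+1 (3 of its 24 elements, about 12% of primes); S_3 x S_3 (6T9) additionally contains elements of type 3+1+1+1 (4 of its 36 elements, about 11% of primes); S_4 x C_2 (6T11) additionally contains elements of type 4+2, 4+1+1, 2+1+1+1+1 (15 of its 48 elements, about 31% of primes); (S_3 x S_3) : C_2 (6T13) additionally contains elements of type 4+2, 3+2+1, 3+1+1+1, 2+1+1+1+1 (40 of its 72 elements, about 56% of primes); PGL(2,5) (6T14) additionally contains elements of type 5+1, 4+1+1 (54 of its 120 elements, about 45% of primes); S_6 (6T16) additionally contains elements of type 5+1, 4+2, 4+1+1, 3+2+1, 3+1+1+1, 2+1+1+1+1 (499 of its 720 elements, about 69% of primes). None of the 79 primes tested shows any such pattern (for each of these groups the chance of that is below 10^-4), which rules them out. Hence G = D_6 (6T3), of order 12.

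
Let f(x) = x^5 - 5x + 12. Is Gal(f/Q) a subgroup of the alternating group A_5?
The polynomial is irreducible of degree 5 over Q. Its discriminant is 64000000 = 8000^2, a perfect square. A Galois group lies in the alternating group exactly when the discriminant is a square in Q, so the Galois group (D_5) is contained in A_5.

Yes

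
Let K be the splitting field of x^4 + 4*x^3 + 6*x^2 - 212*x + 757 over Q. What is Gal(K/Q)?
A_4 (also written A4)

The polynomial is an irreducible quartic over Q and its discriminant is 176319369216 = 419904^2, a perfect square, so the Galois group is contained in A_4. The resolvent cubic y^3 - 6*y^2 - 3876*y - 38888 is irreducible over Q. An irreducible resolvent with square discriminant gives A_4.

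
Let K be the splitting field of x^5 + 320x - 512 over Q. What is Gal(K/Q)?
A_5 (also written A5)

The polynomial f is an irreducible quintic over Q, so G = Gal(f/Q) is a transitive subgroup of S_5: one of C_5 (5T1, order 5), D_5 (5T2, order 10), F_20 (5T3, order 20), A_5 (5T4, order 60) or S_5 (5T5, order 120). The discriminant of f is 1073741824000000 = 32768000^2, a perfect square, so G is contained in A_5. The transitive groups of degree 5 contained in A_5 are: C_5 (5T1, order 5), D_5 (5T2, order 10), A_5 (5T4, order 60). By Dedekind's theorem, for a prime p not dividing disc(f) the degrees of the irreducible factors of f mod p form the cycle type of an element of G. Factoring f modulo the 2 such primes p <= 7 (skipping 2, 5, which divide the discriminant), each new pattern first appears at: mod 3: f = (x^5 + 2x + 1), pattern 5; mod 7: f = (x + 1)(x + 3)(x^3 + 3x^2 + 6x + 2), pattern 3+1+1. No other pattern occurs in this range, so the set of observed cycle types is {5, 3+1+1}. Among the candidates above, the only group containing elements of all these cycle types is A_5 (5T4) — each of C_5 (5T1), D_5 (5T2) lacks at least one of them. Hence G = A_5 (5T4), of order 60.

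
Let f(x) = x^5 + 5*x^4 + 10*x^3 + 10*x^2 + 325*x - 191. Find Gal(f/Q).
A_5

The polynomial f is an irreducible quintic over Q, so G = Gal(f/Q) is a transitive subgroup of S_5: one of C_5 (5T1, order 5), D_5 (5T2, order 10), F_20 (5T3, order 20), A_5 (5T4, order 60) or S_5 (5T5, order 120). The discriminant of f is 1073741824000000 = 32768000^2, a perfect square, so G is contained in A_5. The transitive groups of degree 5 contained in A_5 are: C_5 (5T1, order 5), D_5 (5T2, order 10), A_5 (5T4, order 60). By Dedekind's theorem, for a prime p not dividing disc(f) the degrees of the irreducible factors of f mod p form the cycle type of an element of G. Factoring f modulo the 2 such primes p <= 7 (skipping 2, 5, which divide the discriminant), each new pattern first appears at: mod 3: f = (x^5 + 2x^4 + x^3 + x^2 + x + 1), pattern 5; mod 7: f = (x + 2)(x + 4)(x^3 + 6x^2 + x + 5), pattern 3+1+1. No other pattern occurs in this range, so the set of observed cycle types is {5, 3+1+1}. Among the candidates above, the only group containing elements of all these cycle types is A_5 (5T4) — each of C_5 (5T1), D_5 (5T2) lacks at least one of them. Hence G = A_5 (5T4), of order 60.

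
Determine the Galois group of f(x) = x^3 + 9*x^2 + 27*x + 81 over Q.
The polynomial is an irreducible cubic over Q and its discriminant is -78732, which is not a perfect square. For an irreducible cubic, a non-square discriminant gives Galois group S_3.

S_3, the symmetric group on 3 letters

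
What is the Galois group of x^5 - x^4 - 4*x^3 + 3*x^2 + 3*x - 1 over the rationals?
The polynomial f is an irreducible quintic over Q, so G = Gal(f/Q) is a transitive subgroup of S_5: one of C_5 (5T1, order 5), D_5 (5T2, order 10), F_20 (5T3, order 20), A_5 (5T4, order 60) or S_5 (5T5, order 120). The discriminant of f is 14641 = 121^2, a perfect square, so G is contained in A_5. The transitive groups of degree 5 contained in A_5 are: C_5 (5T1, order 5), D_5 (5T2, order 10), A_5 (5T4, order 60). By Dedekind's theorem, for a prime p not dividing disc(f) the degrees of the irreducible factors of f mod p form the cycle type of an element of G. Factoring f modulo the 14 such primes p <= 47 (skipping 11, which divides the discriminant), each new pattern first appears at: mod 2: f = (x^5 + x^4 + x^2 + x + 1), pattern 5; mod 23: f = (x + 4)(x + 6)(x + 10)(x + 11)(x + 14), pattern 1+1+1+1+1. No other pattern occurs in this range, so the set of observed cycle types is {5, 1+1+1+1+1}. The candidates containing elements of all these cycle types are C_5 (5T1) of order 5, D_5 (5T2) of order 10, A_5 (5T4) of order 60; the others are excluded. The observed types are precisely the cycle types that occur in C_5 (5T1). Each of the other remaining candidates has further cycle types, and by the Chebotarev density theorem the matching factorization patterns would occur for a proportion of primes equal to their share of the group: D_5 (5T2) additionally contains elements of type 2+2+1 (5 of its 10 elements, about 50% of primes); A_5 (5T4) additionally contains elements of type 3+1+1, 2+2+1 (35 of its 60 elements, about 58% of primes). None of the 14 primes tested shows any such pattern (for each of these groups the chance of that is below 10^-4), which rules them out. Hence G = C_5 (5T1), of order 5.

C_5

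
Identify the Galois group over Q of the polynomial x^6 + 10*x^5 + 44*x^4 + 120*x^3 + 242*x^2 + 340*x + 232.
6T8: S_4

The polynomial f is an irreducible sextic over Q, so G = Gal(f/Q) is one of the 16 transitive subgroups 6T1, ..., 6T16 of S_6. The discriminant of f is -4014080000, which is not a perfect square, so G is not contained in A_6. The transitive groups of degree 6 not contained in A_6 are: C_6 (6T1, order 6), S_3 (6T2, order 6), D_6 (6T3, order 12), C_3 x S_3 (6T5, order 18), A_4 x C_2 (6T6, order 24), S_4 (6T8, order 24), S_3 x S_3 (6T9, order 36), S_4 x C_2 (6T11, order 48), (S_3 x S_3) : C_2 (6T13, order 72), PGL(2,5) (6T14, order 120), S_6 (6T16, order 720). By Dedekind's theorem, for a prime p not dividing disc(f) the degrees of the irreducible factors of f mod p form the cycle type of an element of G. Factoring f modulo the 22 such primes p <= 97 (skipping 2, 5, 7, which divide the discriminant), each new pattern first appears at: mod 3: f = (x^3 + 2x + 2)(x^3 + x^2 + 2), pattern 3+3; mod 13: f = (x + 3)(x + 8)(x^4 + 12x^3 + 5x^2 + 11x + 1), pattern 4+1+1; mod 37: f = (x^2 + 9x + 35)(x^2 + 11x + 6)(x^2 + 27x + 30), pattern 2+2+2; mod 43: f = (x + 18)(x + 42)(x^2 + 12x + 40)(x^2 + 24x + 25), pattern 2+2+1+1. No other pattern occurs in this range, so the set of observed cycle types is {3+3, 4+1+1, 2+2+2, 2+2+1+1}. The candidates containing elements of all these cycle types are S_4 (6T8) of order 24, S_4 x C_2 (6T11) of order 48, PGL(2,5) (6T14) of order 120, S_6 (6T16) of order 720; the others are excluded. The observed types are precisely the cycle types that occur in S_4 (6T8) (apart from the identity). Each of the other remaining candidates has further cycle types, and by the Chebotarev density theorem the matching factorization patterns would occur for a proportion of primes equal to their share of the group: S_4 x C_2 (6T11) additionally contains elements of type 6, 4+2, 2+1+1+1+1 (17 of its 48 elements, about 35% of primes); PGL(2,5) (6T14) additionally contains elements of type 6, 5+1 (44 of its 120 elements, about 37% of primes); S_6 (6T16) additionally contains elements of type 6, 5+1, 4+2, 3+2+1, 3+1+1+1, 2+1+1+1+1 (529 of its 720 elements, about 73% of primes). None of the 22 primes tested shows any such pattern (for each of these groups the chance of that is below 10^-4), which rules them out. Hence G = S_4 (6T8), of order 24.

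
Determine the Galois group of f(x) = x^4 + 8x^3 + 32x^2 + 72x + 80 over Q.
4T5: S_4

The polynomial is an irreducible quartic over Q and its discriminant is 937984, which is not a perfect square, so the Galois group is not contained in A_4. The resolvent cubic y^3 - 32*y^2 + 256*y - 64 is irreducible over Q. An irreducible resolvent with non-square discriminant gives S_4.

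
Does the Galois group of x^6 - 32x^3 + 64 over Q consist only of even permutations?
The polynomial is irreducible of degree 6 over Q. Its discriminant is 1352605460594688, which is not a perfect square. A Galois group lies in the alternating group exactly when the discriminant is a square in Q, so the Galois group (D_6) is not contained in A_6.

No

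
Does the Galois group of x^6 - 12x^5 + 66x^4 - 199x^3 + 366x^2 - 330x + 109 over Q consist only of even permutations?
The polynomial is irreducible of degree 6 over Q. Its discriminant is -1691782213203, which is not a perfect square. A Galois group lies in the alternating group exactly when the discriminant is a square in Q, so the Galois group (C_6) is not contained in A_6.

No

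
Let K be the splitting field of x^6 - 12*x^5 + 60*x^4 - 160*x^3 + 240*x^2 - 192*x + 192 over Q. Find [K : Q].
The degree of the splitting field over Q equals the order of the Galois group, so first determine the group. The polynomial f is an irreducible sextic over Q, so G = Gal(f/Q) is one of the 16 transitive subgroups 6T1, ..., 6T16 of S_6. The discriminant of f is -1603087953297408, which is not a perfect square, so G is not contained in A_6. The transitive groups of degree 6 not contained in A_6 are: C_6 (6T1, order 6), S_3 (6T2, order 6), D_6 (6T3, order 12), C_3 x S_3 (6T5, order 18), A_4 x C_2 (6T6, order 24), S_4 (6T8, order 24), S_3 x S_3 (6T9, order 36), S_4 x C_2 (6T11, order 48), (S_3 x S_3) : C_2 (6T13, order 72), PGL(2,5) (6T14, order 120), S_6 (6T16, order 720). By Dedekind's theorem, for a prime p not dividing disc(f) the degrees of the irreducible factors of f mod p form the cycle type of an element of G. Factoring f modulo the 79 such primes p <= 419 (skipping 2, 3, which divide the discriminant), each new pattern first appears at: mod 5: f = (x^2 + 3)(x^2 + x + 1)(x^2 + 2x + 4), pattern 2+2+2; mod 7: f = (x^6 + 2x^5 + 4x^4 + x^3 + 2x^2 + 4x + 3), pattern 6; mod 11: f = (x + 2)(x + 5)(x^2 + 1)(x^2 + 3x + 6), pattern 2+2+1+1; mod 19: f = (x^3 + 13x^2 + 12x + 1)(x^3 + 13x^2 + 12x + 2), pattern 3+3; mod 43: f = (x + 4)(x + 5)(x + 34)(x + 35)(x + 40)(x + 42), pattern 1+1+1+1+1+1. No other pattern occurs in this range, so the set of observed cycle types is {2+2+2, 6, 2+2+1+1, 3+3, 1+1+1+1+1+1}. The candidates containing elements of all these cycle types are D_6 (6T3) of order 12, A_4 x C_2 (6T6) of order 24, S_3 x S_3 (6T9) of order 36, S_4 x C_2 (6T11) of order 48, (S_3 x S_3) : C_2 (6T13) of order 72, PGL(2,5) (6T14) of order 120, S_6 (6T16) of order 720; the others are excluded. The observed types are precisely the cycle types that occur in D_6 (6T3). Each of the other remaining candidates has further cycle types, and by the Chebotarev density theorem the matching factorization patterns would occur for a proportion of primes equal to their share of the group: A_4 x C_2 (6T6) additionally contains elements of type 2+1+1+1+1 (3 of its 24 elements, about 12% of primes); S_3 x S_3 (6T9) additionally contains elements of type 3+1+1+1 (4 of its 36 elements, about 11% of primes); S_4 x C_2 (6T11) additionally contains elements of type 4+2, 4+1+1, 2+1+1+1+1 (15 of its 48 elements, about 31% of primes); (S_3 x S_3) : C_2 (6T13) additionally contains elements of type 4+2, 3+2+1, 3+1+1+1, 2+1+1+1+1 (40 of its 72 elements, about 56% of primes); PGL(2,5) (6T14) additionally contains elements of type 5+1, 4+1+1 (54 of its 120 elements, about 45% of primes); S_6 (6T16) additionally contains elements of type 5+1, 4+2, 4+1+1, 3+2+1, 3+1+1+1, 2+1+1+1+1 (499 of its 720 elements, about 69% of primes). None of the 79 primes tested shows any such pattern (for each of these groups the chance of that is below 10^-4), which rules them out. Hence G = D_6 (6T3), of order 12. The Galois group D_6 (6T3) has order 12, so the splitting field has degree 12 over Q.

12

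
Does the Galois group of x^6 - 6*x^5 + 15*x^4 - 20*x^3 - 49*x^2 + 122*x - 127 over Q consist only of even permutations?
The polynomial is irreducible of degree 6 over Q. Its discriminant is 3603718079512576 = 60030976^2, a perfect square. A Galois group lies in the alternating group exactly when the discriminant is a square in Q, so the Galois group (S_4) is contained in A_6.

Yes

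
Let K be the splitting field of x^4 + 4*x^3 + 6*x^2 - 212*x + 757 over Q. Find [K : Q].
12

The degree of the splitting field over Q equals the order of the Galois group, so first determine the group. The polynomial is an irreducible quartic over Q and its discriminant is 176319369216 = 419904^2, a perfect square, so the Galois group is contained in A_4. The resolvent cubic y^3 - 6*y^2 - 3876*y - 38888 is irreducible over Q. An irreducible resolvent with square discriminant gives A_4. The Galois group A_4 (4T4) has order 12, so the splitting field has degree 12 over Q.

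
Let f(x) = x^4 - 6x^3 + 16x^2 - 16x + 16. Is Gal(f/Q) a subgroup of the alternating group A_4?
The polynomial is irreducible of degree 4 over Q. Its discriminant is 512000, which is not a perfect square. A Galois group lies in the alternating group exactly when the discriminant is a square in Q, so the Galois group (C_4) is not contained in A_4.

No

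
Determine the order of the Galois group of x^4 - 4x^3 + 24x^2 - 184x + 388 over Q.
4

The degree of the splitting field over Q equals the order of the Galois group, so first determine the group. The polynomial is an irreducible quartic over Q and its discriminant is 1194393600 = 34560^2, a perfect square, so the Galois group is contained in A_4. The resolvent cubic y^3 - 24*y^2 - 816*y - 2816 splits completely over Q, which gives the Klein four-group V_4. The Galois group V_4 (4T2) has order 4, so the splitting field has degree 4 over Q.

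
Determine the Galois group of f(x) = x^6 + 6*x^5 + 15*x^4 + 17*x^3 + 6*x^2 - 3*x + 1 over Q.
The polynomial f is an irreducible sextic over Q, so G = Gal(f/Q) is one of the 16 transitive subgroups 6T1, ..., 6T16 of S_6. The discriminant of f is -177147, which is not a perfect square, so G is not contained in A_6. The transitive groups of degree 6 not contained in A_6 are: C_6 (6T1, order 6), S_3 (6T2, order 6), D_6 (6T3, order 12), C_3 x S_3 (6T5, order 18), A_4 x C_2 (6T6, order 24), S_4 (6T8, order 24), S_3 x S_3 (6T9, order 36), S_4 x C_2 (6T11, order 48), (S_3 x S_3) : C_2 (6T13, order 72), PGL(2,5) (6T14, order 120), S_6 (6T16, order 720). By Dedekind's theorem, for a prime p not dividing disc(f) the degrees of the irreducible factors of f mod p form the cycle type of an element of G. Factoring f modulo the 33 such primes p <= 139 (skipping 3, which divides the discriminant), each new pattern first appears at: mod 2: f = (x^6 + x^4 + x^3 + x + 1), pattern 6; mod 7: f = (x + 2)(x + 3)(x + 5)(x^3 + 3x^2 + 3x + 4), pattern 3+1+1+1; mod 17: f = (x^2 + 3x + 9)(x^2 + 6x + 12)(x^2 + 14x + 3), pattern 2+2+2; mod 19: f = (x^3 + 3x^2 + 3x + 7)(x^3 + 3x^2 + 3x + 11), pattern 3+3; mod 73: f = (x + 14)(x + 22)(x + 23)(x + 30)(x + 31)(x + 32), pattern 1+1+1+1+1+1. No other pattern occurs in this range, so the set of observed cycle types is {6, 3+1+1+1, 2+2+2, 3+3, 1+1+1+1+1+1}. The candidates containing elements of all these cycle types are C_3 x S_3 (6T5) of order 18, S_3 x S_3 (6T9) of order 36, (S_3 x S_3) : C_2 (6T13) of order 72, S_6 (6T16) of order 720; the others are excluded. The observed types are precisely the cycle types that occur in C_3 x S_3 (6T5). Each of the other remaining candidates has further cycle types, and by the Chebotarev density theorem the matching factorization patterns would occur for a proportion of primes equal to their share of the group: S_3 x S_3 (6T9) additionally contains elements of type 2+2+1+1 (9 of its 36 elements, about 25% of primes); (S_3 x S_3) : C_2 (6T13) additionally contains elements of type 4+2, 3+2+1, 2+2+1+1, 2+1+1+1+1 (45 of its 72 elements, about 62% of primes); S_6 (6T16) additionally contains elements of type 5+1, 4+2, 4+1+1, 3+2+1, 2+2+1+1, 2+1+1+1+1 (504 of its 720 elements, about 70% of primes). None of the 33 primes tested shows any such pattern (for each of these groups the chance of that is below 10^-4), which rules them out. Hence G = C_3 x S_3 (6T5), of order 18.

6T5: C_3 x S_3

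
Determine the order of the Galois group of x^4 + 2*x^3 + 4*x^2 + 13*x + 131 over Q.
4

The degree of the splitting field over Q equals the order of the Galois group, so first determine the group. The polynomial is an irreducible quartic over Q and its discriminant is 495510125, which is not a perfect square, so the Galois group is not contained in A_4. The resolvent cubic y^3 - 4*y^2 - 498*y + 1403 has exactly one rational root, so the Galois group is C_4 or D_4. The quartic becomes reducible over Q(sqrt(disc)), so the group is C_4. The Galois group C_4 (4T1) has order 4, so the splitting field has degree 4 over Q.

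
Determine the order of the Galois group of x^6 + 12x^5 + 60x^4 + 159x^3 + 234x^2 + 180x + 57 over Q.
6

The degree of the splitting field over Q equals the order of the Galois group, so first determine the group. The polynomial f is an irreducible sextic over Q, so G = Gal(f/Q) is one of the 16 transitive subgroups 6T1, ..., 6T16 of S_6. The discriminant of f is -19683, which is not a perfect square, so G is not contained in A_6. The transitive groups of degree 6 not contained in A_6 are: C_6 (6T1, order 6), S_3 (6T2, order 6), D_6 (6T3, order 12), C_3 x S_3 (6T5, order 18), A_4 x C_2 (6T6, order 24), S_4 (6T8, order 24), S_3 x S_3 (6T9, order 36), S_4 x C_2 (6T11, order 48), (S_3 x S_3) : C_2 (6T13, order 72), PGL(2,5) (6T14, order 120), S_6 (6T16, order 720). By Dedekind's theorem, for a prime p not dividing disc(f) the degrees of the irreducible factors of f mod p form the cycle type of an element of G. Factoring f modulo the 37 such primes p <= 163 (skipping 3, which divides the discriminant), each new pattern first appears at: mod 2: f = (x^6 + x^3 + 1), pattern 6; mod 7: f = (x^3 + 6x^2 + 5x + 3)(x^3 + 6x^2 + 5x + 5), pattern 3+3; mod 17: f = (x^2 + 14)(x^2 + x + 16)(x^2 + 11x + 2), pattern 2+2+2; mod 19: f = (x)(x + 6)(x + 7)(x + 8)(x + 11)(x + 18), pattern 1+1+1+1+1+1. No other pattern occurs in this range, so the set of observed cycle types is {6, 3+3, 2+2+2, 1+1+1+1+1+1}. The candidates containing elements of all these cycle types are C_6 (6T1) of order 6, D_6 (6T3) of order 12, C_3 x S_3 (6T5) of order 18, A_4 x C_2 (6T6) of order 24, S_3 x S_3 (6T9) of order 36, S_4 x C_2 (6T11) of order 48, (S_3 x S_3) : C_2 (6T13) of order 72, PGL(2,5) (6T14) of order 120, S_6 (6T16) of order 720; the others are excluded. The observed types are precisely the cycle types that occur in C_6 (6T1). Each of the other remaining candidates has further cycle types, and by the Chebotarev density theorem the matching factorization patterns would occur for a proportion of primes equal to their share of the group: D_6 (6T3) additionally contains elements of type 2+2+1+1 (3 of its 12 elements, about 25% of primes); C_3 x S_3 (6T5) additionally contains elements of type 3+1+1+1 (4 of its 18 elements, about 22% of primes); A_4 x C_2 (6T6) additionally contains elements of type 2+2+1+1, 2+1+1+1+1 (6 of its 24 elements, about 25% of primes); S_3 x S_3 (6T9) additionally contains elements of type 3+1+1+1, 2+2+1+1 (13 of its 36 elements, about 36% of primes); S_4 x C_2 (6T11) additionally contains elements of type 4+2, 4+1+1, 2+2+1+1, 2+1+1+1+1 (24 of its 48 elements, about 50% of primes); (S_3 x S_3) : C_2 (6T13) additionally contains elements of type 4+2, 3+2+1, 3+1+1+1, 2+2+1+1, 2+1+1+1+1 (49 of its 72 elements, about 68% of primes); PGL(2,5) (6T14) additionally contains elements of type 5+1, 4+1+1, 2+2+1+1 (69 of its 120 elements, about 58% of primes); S_6 (6T16) additionally contains elements of type 5+1, 4+2, 4+1+1, 3+2+1, 3+1+1+1, 2+2+1+1, 2+1+1+1+1 (544 of its 720 elements, about 76% of primes). None of the 37 primes tested shows any such pattern (for each of these groups the chance of that is below 10^-4), which rules them out. Hence G = C_6 (6T1), of order 6. The Galois group C_6 (6T1) has order 6, so the splitting field has degree 6 over Q.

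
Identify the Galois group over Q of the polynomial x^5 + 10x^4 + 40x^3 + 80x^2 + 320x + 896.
F_20 (order 20)

The polynomial f is an irreducible quintic over Q, so G = Gal(f/Q) is a transitive subgroup of S_5: one of C_5 (5T1, order 5), D_5 (5T2, order 10), F_20 (5T3, order 20), A_5 (5T4, order 60) or S_5 (5T5, order 120). The discriminant of f is 271790899200000, which is not a perfect square, so G is not contained in A_5. The transitive groups of degree 5 not contained in A_5 are: F_20 (5T3, order 20), S_5 (5T5, order 120). By Dedekind's theorem, for a prime p not dividing disc(f) the degrees of the irreducible factors of f mod p form the cycle type of an element of G. Factoring f modulo the 18 such primes p <= 73 (skipping 2, 3, 5, which divide the discriminant), each new pattern first appears at: mod 7: f = (x)(x^4 + 3x^3 + 5x^2 + 3x + 5), pattern 4+1; mod 11: f = (x + 3)(x^2 + 8x + 8)(x^2 + 10x + 8), pattern 2+2+1; mod 19: f = (x^5 + 10x^4 + 2x^3 + 4x^2 + 16x + 3), pattern 5. No other pattern occurs in this range, so the set of observed cycle types is {4+1, 2+2+1, 5}. The candidates containing elements of all these cycle types are F_20 (5T3) of order 20, S_5 (5T5) of order 120; the others are excluded. The observed types are precisely the cycle types that occur in F_20 (5T3) (apart from the identity). Each of the other remaining candidates has further cycle types, and by the Chebotarev density theorem the matching factorization patterns would occur for a proportion of primes equal to their share of the group: S_5 (5T5) additionally contains elements of type 3+2, 3+1+1, 2+1+1+1 (50 of its 120 elements, about 42% of primes). None of the 18 primes tested shows any such pattern (for each of these groups the chance of that is below 10^-4), which rules them out. Hence G = F_20 (5T3), of order 20.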